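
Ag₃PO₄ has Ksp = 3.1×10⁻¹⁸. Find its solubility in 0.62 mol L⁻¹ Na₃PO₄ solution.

5.7×10⁻⁷ M

Ag₃PO₄(s) ⇌ 3 Ag⁺(aq) + PO₄³⁻(aq)
The solution already contains PO₄³⁻ at 0.62 mol L⁻¹. Let s be the molar solubility of Ag₃PO₄.
[PO₄³⁻] ≈ 0.62 mol L⁻¹ (common ion dominates); [Ag⁺] = 3s.
Ksp = [Ag⁺]^3[PO₄³⁻] = (3s)^3(0.62)
(3s)^3 = 3.1×10⁻¹⁸ / (0.62) = 5.0×10⁻¹⁸
s = 5.7×10⁻⁷ mol L⁻¹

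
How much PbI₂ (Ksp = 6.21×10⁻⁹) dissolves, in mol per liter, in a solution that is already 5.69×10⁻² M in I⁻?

1.92×10⁻⁶ M

PbI₂(s) ⇌ Pb²⁺(aq) + 2 I⁻(aq)
With I⁻ already at 5.69×10⁻² M and s small, take [I⁻] ≈ 5.69×10⁻² M and [Pb²⁺] = s.
Ksp = [Pb²⁺][I⁻]^2 = s(5.69×10⁻²)^2
s = 6.21×10⁻⁹ / (5.69×10⁻²)^2 = 1.92×10⁻⁶
s = 1.92×10⁻⁶ M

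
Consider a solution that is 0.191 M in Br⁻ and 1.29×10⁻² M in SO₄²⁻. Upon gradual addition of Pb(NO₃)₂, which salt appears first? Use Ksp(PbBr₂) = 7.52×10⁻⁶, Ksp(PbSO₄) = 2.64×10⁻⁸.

PbSO₄

Precipitation begins when Q = Ksp.
For PbBr₂: [Pb²⁺] = (Ksp/[Br⁻]^2) = 2.06×10⁻⁴ M
For PbSO₄: [Pb²⁺] = (Ksp/[SO₄²⁻]) = 2.05×10⁻⁶ M
PbSO₄ requires the lower [Pb²⁺], so it precipitates first.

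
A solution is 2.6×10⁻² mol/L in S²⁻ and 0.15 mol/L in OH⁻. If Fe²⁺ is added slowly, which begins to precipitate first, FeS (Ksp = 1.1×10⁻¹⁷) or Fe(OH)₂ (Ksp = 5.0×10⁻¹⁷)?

FeS

Precipitation begins when Q = Ksp.
For FeS: [Fe²⁺] = (Ksp/[S²⁻]) = 4.2×10⁻¹⁶ mol/L
For Fe(OH)₂: [Fe²⁺] = (Ksp/[OH⁻]^2) = 2.2×10⁻¹⁵ mol/L
Since FeS needs less Fe²⁺ to reach saturation, it precipitates first.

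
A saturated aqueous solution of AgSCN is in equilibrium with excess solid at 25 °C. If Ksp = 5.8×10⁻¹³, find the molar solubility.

7.6×10⁻⁷ M

AgSCN(s) ⇌ Ag⁺(aq) + SCN⁻(aq)
With molar solubility s: [Ag⁺] = s, [SCN⁻] = s.
Ksp = [Ag⁺][SCN⁻] = s · s = s^2
s^2 = 5.8×10⁻¹³
s = (5.8×10⁻¹³)^(1/2) = 7.6×10⁻⁷ mol/L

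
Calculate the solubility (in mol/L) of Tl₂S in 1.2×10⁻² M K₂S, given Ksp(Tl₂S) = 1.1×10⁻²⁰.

4.8×10⁻¹⁰ M

Tl₂S(s) ⇌ 2 Tl⁺(aq) + S²⁻(aq)
S²⁻ is already present at 1.2×10⁻² M. If s mol/L of Tl₂S dissolves, [Tl⁺] = 2s while [S²⁻] ≈ 1.2×10⁻² M.
Ksp = [Tl⁺]^2[S²⁻] = (2s)^2(1.2×10⁻²)
(2s)^2 = 1.1×10⁻²⁰ / (1.2×10⁻²) = 9.2×10⁻¹⁹
s = 4.8×10⁻¹⁰ M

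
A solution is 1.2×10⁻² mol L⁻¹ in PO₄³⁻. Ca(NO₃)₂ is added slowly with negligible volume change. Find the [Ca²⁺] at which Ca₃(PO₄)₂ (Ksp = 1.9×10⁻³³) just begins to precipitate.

Each salt precipitates once Q = Ksp for that salt.
Ca₃(PO₄)₂(s) ⇌ 3 Ca²⁺(aq) + 2 PO₄³⁻(aq)
Ksp = [Ca²⁺]^3[PO₄³⁻]^2 = [Ca²⁺]^3(1.2×10⁻²)^2
[Ca²⁺]^3 = 1.9×10⁻³³ / (1.2×10⁻²)^2 = 1.3×10⁻²⁹
[Ca²⁺] = 2.4×10⁻¹⁰ mol L⁻¹

2.4×10⁻¹⁰ M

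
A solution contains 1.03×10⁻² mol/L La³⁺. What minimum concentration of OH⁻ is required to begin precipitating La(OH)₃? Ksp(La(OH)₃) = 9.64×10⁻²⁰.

2.11×10⁻⁶ M

Precipitation begins when Q = Ksp.
La(OH)₃(s) ⇌ La³⁺(aq) + 3 OH⁻(aq)
Ksp = [La³⁺][OH⁻]^3 = [OH⁻]^3(1.03×10⁻²)
[OH⁻]^3 = 9.64×10⁻²⁰ / (1.03×10⁻²) = 9.36×10⁻¹⁸
[OH⁻] = 2.11×10⁻⁶ mol/L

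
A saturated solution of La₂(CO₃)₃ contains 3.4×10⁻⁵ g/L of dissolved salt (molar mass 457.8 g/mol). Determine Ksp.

Ksp = 2.4×10⁻³⁴

s = (3.4×10⁻⁵ g L⁻¹)/(457.8 g mol⁻¹) = 7.427×10⁻⁸ M
La₂(CO₃)₃(s) ⇌ 2 La³⁺(aq) + 3 CO₃²⁻(aq)
For each mole of La₂(CO₃)₃ that dissolves per liter, [La³⁺] = 2s and [CO₃²⁻] = 3s; let s denote this solubility.
Ksp = [La³⁺]^2[CO₃²⁻]^3 = (2s)^2 · (3s)^3 = 108s^5
Ksp = 108 × (7.427×10⁻⁸)^5 = 2.4×10⁻³⁴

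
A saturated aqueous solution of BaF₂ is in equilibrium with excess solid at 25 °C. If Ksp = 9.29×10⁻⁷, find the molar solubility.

6.15×10⁻³ M

BaF₂(s) ⇌ Ba²⁺(aq) + 2 F⁻(aq)
Call the molar solubility s, so that [Ba²⁺] = s and [F⁻] = 2s.
Ksp = [Ba²⁺][F⁻]^2 = s · (2s)^2 = 4s^3
4s^3 = 9.29×10⁻⁷  ⇒  s^3 = 2.32×10⁻⁷
s = 6.15×10⁻³ mol L⁻¹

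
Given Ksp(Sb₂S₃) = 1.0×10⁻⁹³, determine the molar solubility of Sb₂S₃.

9.8×10⁻²⁰ M

Sb₂S₃(s) ⇌ 2 Sb³⁺(aq) + 3 S²⁻(aq)
For each mole of Sb₂S₃ that dissolves per liter, [Sb³⁺] = 2s and [S²⁻] = 3s; let s denote this solubility.
Ksp = [Sb³⁺]^2[S²⁻]^3 = (2s)^2 · (3s)^3 = 108s^5
108s^5 = 1.0×10⁻⁹³  ⇒  s^5 = 9.3×10⁻⁹⁶
s = 9.8×10⁻²⁰ mol L⁻¹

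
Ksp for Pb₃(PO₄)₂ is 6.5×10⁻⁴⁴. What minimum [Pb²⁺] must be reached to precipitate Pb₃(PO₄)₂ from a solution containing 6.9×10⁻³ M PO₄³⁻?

Precipitation begins when Q = Ksp.
Pb₃(PO₄)₂(s) ⇌ 3 Pb²⁺(aq) + 2 PO₄³⁻(aq)
Ksp = [Pb²⁺]^3[PO₄³⁻]^2 = [Pb²⁺]^3(6.9×10⁻³)^2
[Pb²⁺]^3 = 6.5×10⁻⁴⁴ / (6.9×10⁻³)^2 = 1.4×10⁻³⁹
[Pb²⁺] = 1.1×10⁻¹³ M

1.1×10⁻¹³ M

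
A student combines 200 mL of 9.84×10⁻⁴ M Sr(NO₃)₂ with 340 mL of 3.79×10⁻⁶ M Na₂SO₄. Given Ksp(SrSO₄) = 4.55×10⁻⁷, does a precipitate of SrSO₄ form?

The combined volume is 540 mL.
[Sr²⁺] = (9.84×10⁻⁴)(200)/540 = 3.64×10⁻⁴ M
[SO₄²⁻] = (3.79×10⁻⁶)(340)/540 = 2.39×10⁻⁶ M
Q = [Sr²⁺][SO₄²⁻] = 8.70×10⁻¹⁰
Q < Ksp (8.70×10⁻¹⁰ vs 4.55×10⁻⁷); the solution remains unsaturated and no precipitate forms.

No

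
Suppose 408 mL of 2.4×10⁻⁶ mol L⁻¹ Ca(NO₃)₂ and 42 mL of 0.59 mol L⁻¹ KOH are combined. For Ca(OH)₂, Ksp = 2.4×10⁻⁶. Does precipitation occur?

No

Total volume after mixing = 408 + 42 = 450 mL.
[Ca²⁺] = (2.4×10⁻⁶)(408)/450 = 2.2×10⁻⁶ mol L⁻¹
[OH⁻] = (0.59)(42)/450 = 5.5×10⁻² mol L⁻¹
Q = [Ca²⁺][OH⁻]^2 = 6.6×10⁻⁹
Q < Ksp (6.6×10⁻⁹ vs 2.4×10⁻⁶); the solution remains unsaturated and no precipitate forms.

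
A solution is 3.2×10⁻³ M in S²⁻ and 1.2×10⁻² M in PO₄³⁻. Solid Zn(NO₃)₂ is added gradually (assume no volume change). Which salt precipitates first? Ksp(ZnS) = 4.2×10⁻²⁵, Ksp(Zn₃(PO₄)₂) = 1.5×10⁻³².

ZnS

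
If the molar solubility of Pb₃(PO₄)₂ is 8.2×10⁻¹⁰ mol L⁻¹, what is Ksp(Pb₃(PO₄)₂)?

Ksp = 4.0×10⁻⁴⁴

Pb₃(PO₄)₂(s) ⇌ 3 Pb²⁺(aq) + 2 PO₄³⁻(aq)
Call the molar solubility s, so that [Pb²⁺] = 3s and [PO₄³⁻] = 2s.
Ksp = [Pb²⁺]^3[PO₄³⁻]^2 = (3s)^3 · (2s)^2 = 108s^5
Ksp = 108 × (8.2×10⁻¹⁰)^5 = 4.0×10⁻⁴⁴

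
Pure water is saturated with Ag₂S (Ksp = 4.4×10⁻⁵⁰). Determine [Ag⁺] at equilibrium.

Ag₂S(s) ⇌ 2 Ag⁺(aq) + S²⁻(aq)
For each mole of Ag₂S that dissolves per liter, [Ag⁺] = 2s and [S²⁻] = s; let s denote this solubility.
Ksp = [Ag⁺]^2[S²⁻] = (2s)^2 · s = 4s^3 = 4.4×10⁻⁵⁰
s = 2.2×10⁻¹⁷ M
[Ag⁺] = 2s = 4.4×10⁻¹⁷ M

4.4×10⁻¹⁷ M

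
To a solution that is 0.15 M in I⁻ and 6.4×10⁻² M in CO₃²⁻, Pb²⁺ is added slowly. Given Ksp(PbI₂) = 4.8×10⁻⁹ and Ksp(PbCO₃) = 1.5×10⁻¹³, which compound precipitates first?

A salt starts to precipitate once the ion product Q reaches its Ksp.
For PbI₂: [Pb²⁺] = (Ksp/[I⁻]^2) = 2.1×10⁻⁷ M
For PbCO₃: [Pb²⁺] = (Ksp/[CO₃²⁻]) = 2.3×10⁻¹² M
Since PbCO₃ needs less Pb²⁺ to reach saturation, it precipitates first.

PbCO₃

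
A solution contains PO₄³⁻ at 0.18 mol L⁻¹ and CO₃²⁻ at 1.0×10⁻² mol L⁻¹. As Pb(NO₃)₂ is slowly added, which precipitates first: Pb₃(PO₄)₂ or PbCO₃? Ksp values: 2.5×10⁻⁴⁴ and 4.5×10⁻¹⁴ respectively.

A salt starts to precipitate once the ion product Q reaches its Ksp.
For Pb₃(PO₄)₂: [Pb²⁺] = (Ksp/[PO₄³⁻]^2)^(1/3) = 9.2×10⁻¹⁵ mol L⁻¹
For PbCO₃: [Pb²⁺] = (Ksp/[CO₃²⁻]) = 4.5×10⁻¹² mol L⁻¹
Pb₃(PO₄)₂ requires the lower [Pb²⁺], so it precipitates first.

Pb₃(PO₄)₂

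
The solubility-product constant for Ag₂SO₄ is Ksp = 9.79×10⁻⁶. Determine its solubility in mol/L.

1.35×10⁻² M

Ag₂SO₄(s) ⇌ 2 Ag⁺(aq) + SO₄²⁻(aq)
If s mol/L of Ag₂SO₄ dissolves, [Ag⁺] = 2s and [SO₄²⁻] = s.
Ksp = [Ag⁺]^2[SO₄²⁻] = (2s)^2 · s = 4s^3
4s^3 = 9.79×10⁻⁶  ⇒  s^3 = 2.45×10⁻⁶
s = 1.35×10⁻² mol/L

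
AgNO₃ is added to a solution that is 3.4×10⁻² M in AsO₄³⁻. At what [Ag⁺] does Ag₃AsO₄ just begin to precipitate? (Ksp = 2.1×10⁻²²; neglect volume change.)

1.8×10⁻⁷ M

The threshold for precipitation is Q = Ksp.
Ag₃AsO₄(s) ⇌ 3 Ag⁺(aq) + AsO₄³⁻(aq)
Ksp = [Ag⁺]^3[AsO₄³⁻] = [Ag⁺]^3(3.4×10⁻²)
[Ag⁺]^3 = 2.1×10⁻²² / (3.4×10⁻²) = 6.2×10⁻²¹
[Ag⁺] = 1.8×10⁻⁷ M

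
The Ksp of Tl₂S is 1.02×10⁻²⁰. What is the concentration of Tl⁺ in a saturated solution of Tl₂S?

Tl₂S(s) ⇌ 2 Tl⁺(aq) + S²⁻(aq)
For each mole of Tl₂S that dissolves per liter, [Tl⁺] = 2s and [S²⁻] = s; let s denote this solubility.
Ksp = [Tl⁺]^2[S²⁻] = (2s)^2 · s = 4s^3 = 1.02×10⁻²⁰
s = 1.37×10⁻⁷ M
[Tl⁺] = 2s = 2.73×10⁻⁷ M

2.73×10⁻⁷ M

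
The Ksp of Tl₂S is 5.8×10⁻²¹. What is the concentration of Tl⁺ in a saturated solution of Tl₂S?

Tl₂S(s) ⇌ 2 Tl⁺(aq) + S²⁻(aq)
For each mole of Tl₂S that dissolves per liter, [Tl⁺] = 2s and [S²⁻] = s; let s denote this solubility.
Ksp = [Tl⁺]^2[S²⁻] = (2s)^2 · s = 4s^3 = 5.8×10⁻²¹
s = 1.1×10⁻⁷ M
[Tl⁺] = 2s = 2.3×10⁻⁷ M

2.3×10⁻⁷ M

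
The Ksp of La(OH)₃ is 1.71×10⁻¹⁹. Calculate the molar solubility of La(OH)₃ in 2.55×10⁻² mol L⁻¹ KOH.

La(OH)₃(s) ⇌ La³⁺(aq) + 3 OH⁻(aq)
Let s be the solubility of La(OH)₃ here. The common ion gives [OH⁻] ≈ 2.55×10⁻² mol L⁻¹, and [La³⁺] = s.
Ksp = [La³⁺][OH⁻]^3 = s(2.55×10⁻²)^3
s = 1.71×10⁻¹⁹ / (2.55×10⁻²)^3 = 1.03×10⁻¹⁴
s = 1.03×10⁻¹⁴ mol L⁻¹

1.03×10⁻¹⁴ M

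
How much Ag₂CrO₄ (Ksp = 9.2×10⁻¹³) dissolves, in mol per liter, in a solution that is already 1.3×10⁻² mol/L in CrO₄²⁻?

Ag₂CrO₄(s) ⇌ 2 Ag⁺(aq) + CrO₄²⁻(aq)
CrO₄²⁻ is already present at 1.3×10⁻² mol/L. If s mol/L of Ag₂CrO₄ dissolves, [Ag⁺] = 2s while [CrO₄²⁻] ≈ 1.3×10⁻² mol/L.
Ksp = [Ag⁺]^2[CrO₄²⁻] = (2s)^2(1.3×10⁻²)
(2s)^2 = 9.2×10⁻¹³ / (1.3×10⁻²) = 7.1×10⁻¹¹
s = 4.2×10⁻⁶ mol/L

4.2×10⁻⁶ M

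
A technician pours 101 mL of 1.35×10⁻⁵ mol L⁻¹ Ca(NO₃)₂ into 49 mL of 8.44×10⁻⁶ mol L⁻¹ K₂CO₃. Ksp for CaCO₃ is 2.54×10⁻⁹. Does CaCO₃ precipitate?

No

Total volume after mixing = 101 + 49 = 150 mL.
[Ca²⁺] = (1.35×10⁻⁵)(101)/150 = 9.09×10⁻⁶ mol L⁻¹
[CO₃²⁻] = (8.44×10⁻⁶)(49)/150 = 2.76×10⁻⁶ mol L⁻¹
Q = [Ca²⁺][CO₃²⁻] = 2.51×10⁻¹¹
Since Q (2.51×10⁻¹¹) is less than Ksp (2.54×10⁻⁹), no CaCO₃ precipitates.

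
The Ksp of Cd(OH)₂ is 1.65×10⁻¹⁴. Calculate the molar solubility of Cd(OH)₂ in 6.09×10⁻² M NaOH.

Cd(OH)₂(s) ⇌ Cd²⁺(aq) + 2 OH⁻(aq)
With OH⁻ already at 6.09×10⁻² M and s small, take [OH⁻] ≈ 6.09×10⁻² M and [Cd²⁺] = s.
Ksp = [Cd²⁺][OH⁻]^2 = s(6.09×10⁻²)^2
s = 1.65×10⁻¹⁴ / (6.09×10⁻²)^2 = 4.45×10⁻¹²
s = 4.45×10⁻¹² M

4.45×10⁻¹² M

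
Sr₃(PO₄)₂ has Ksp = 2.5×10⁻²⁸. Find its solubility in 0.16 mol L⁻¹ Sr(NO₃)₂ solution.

Sr₃(PO₄)₂(s) ⇌ 3 Sr²⁺(aq) + 2 PO₄³⁻(aq)
With Sr²⁺ already at 0.16 mol L⁻¹ and s small, take [Sr²⁺] ≈ 0.16 mol L⁻¹ and [PO₄³⁻] = 2s.
Ksp = [Sr²⁺]^3[PO₄³⁻]^2 = (0.16)^3(2s)^2
(2s)^2 = 2.5×10⁻²⁸ / (0.16)^3 = 6.1×10⁻²⁶
s = 1.2×10⁻¹³ mol L⁻¹

1.2×10⁻¹³ M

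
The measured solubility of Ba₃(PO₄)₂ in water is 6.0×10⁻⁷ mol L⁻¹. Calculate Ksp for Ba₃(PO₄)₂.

Ba₃(PO₄)₂(s) ⇌ 3 Ba²⁺(aq) + 2 PO₄³⁻(aq)
Let s be the molar solubility. Then [Ba²⁺] = 3s and [PO₄³⁻] = 2s.
Ksp = [Ba²⁺]^3[PO₄³⁻]^2 = (3s)^3 · (2s)^2 = 108s^5
Ksp = 108 × (6.0×10⁻⁷)^5 = 8.4×10⁻³⁰

Ksp = 8.4×10⁻³⁰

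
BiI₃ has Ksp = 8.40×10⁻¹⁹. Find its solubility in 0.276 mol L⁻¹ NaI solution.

4.00×10⁻¹⁷ M

BiI₃(s) ⇌ Bi³⁺(aq) + 3 I⁻(aq)
With I⁻ already at 0.276 mol L⁻¹ and s small, take [I⁻] ≈ 0.276 mol L⁻¹ and [Bi³⁺] = s.
Ksp = [Bi³⁺][I⁻]^3 = s(0.276)^3
s = 8.40×10⁻¹⁹ / (0.276)^3 = 4.00×10⁻¹⁷
s = 4.00×10⁻¹⁷ mol L⁻¹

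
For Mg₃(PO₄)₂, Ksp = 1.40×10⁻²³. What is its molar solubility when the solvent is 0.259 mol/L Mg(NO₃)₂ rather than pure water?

Mg₃(PO₄)₂(s) ⇌ 3 Mg²⁺(aq) + 2 PO₄³⁻(aq)
The solution already contains Mg²⁺ at 0.259 mol/L. Let s be the molar solubility of Mg₃(PO₄)₂.
[Mg²⁺] ≈ 0.259 mol/L (common ion dominates); [PO₄³⁻] = 2s.
Ksp = [Mg²⁺]^3[PO₄³⁻]^2 = (0.259)^3(2s)^2
(2s)^2 = 1.40×10⁻²³ / (0.259)^3 = 8.06×10⁻²²
s = 1.42×10⁻¹¹ mol/L

1.42×10⁻¹¹ M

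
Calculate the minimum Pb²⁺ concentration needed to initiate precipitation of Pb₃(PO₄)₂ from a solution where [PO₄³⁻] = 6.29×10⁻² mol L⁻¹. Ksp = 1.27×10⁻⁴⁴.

1.48×10⁻¹⁴ M

A salt starts to precipitate once the ion product Q reaches its Ksp.
Pb₃(PO₄)₂(s) ⇌ 3 Pb²⁺(aq) + 2 PO₄³⁻(aq)
Ksp = [Pb²⁺]^3[PO₄³⁻]^2 = [Pb²⁺]^3(6.29×10⁻²)^2
[Pb²⁺]^3 = 1.27×10⁻⁴⁴ / (6.29×10⁻²)^2 = 3.21×10⁻⁴²
[Pb²⁺] = 1.48×10⁻¹⁴ mol L⁻¹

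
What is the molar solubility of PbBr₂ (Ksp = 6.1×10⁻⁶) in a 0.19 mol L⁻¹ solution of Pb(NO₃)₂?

PbBr₂(s) ⇌ Pb²⁺(aq) + 2 Br⁻(aq)
Pb²⁺ is already present at 0.19 mol L⁻¹. If s mol/L of PbBr₂ dissolves, [Br⁻] = 2s while [Pb²⁺] ≈ 0.19 mol L⁻¹.
Ksp = [Pb²⁺][Br⁻]^2 = (0.19)(2s)^2
(2s)^2 = 6.1×10⁻⁶ / (0.19) = 3.2×10⁻⁵
s = 2.8×10⁻³ mol L⁻¹

2.8×10⁻³ M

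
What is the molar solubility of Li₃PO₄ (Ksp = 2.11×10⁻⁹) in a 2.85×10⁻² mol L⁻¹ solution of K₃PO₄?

Li₃PO₄(s) ⇌ 3 Li⁺(aq) + PO₄³⁻(aq)
PO₄³⁻ is already present at 2.85×10⁻² mol L⁻¹. If s mol/L of Li₃PO₄ dissolves, [Li⁺] = 3s while [PO₄³⁻] ≈ 2.85×10⁻² mol L⁻¹.
Ksp = [Li⁺]^3[PO₄³⁻] = (3s)^3(2.85×10⁻²)
(3s)^3 = 2.11×10⁻⁹ / (2.85×10⁻²) = 7.40×10⁻⁸
s = 1.40×10⁻³ mol L⁻¹

1.40×10⁻³ M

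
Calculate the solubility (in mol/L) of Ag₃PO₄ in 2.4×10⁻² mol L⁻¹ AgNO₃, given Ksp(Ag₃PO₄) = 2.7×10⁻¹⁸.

2.0×10⁻¹³ M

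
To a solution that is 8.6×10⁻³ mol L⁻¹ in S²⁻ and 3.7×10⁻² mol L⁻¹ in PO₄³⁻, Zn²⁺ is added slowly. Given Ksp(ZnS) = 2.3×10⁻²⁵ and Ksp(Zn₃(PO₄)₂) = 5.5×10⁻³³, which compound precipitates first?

ZnS

A salt starts to precipitate once the ion product Q reaches its Ksp.
For ZnS: [Zn²⁺] = (Ksp/[S²⁻]) = 2.7×10⁻²³ mol L⁻¹
For Zn₃(PO₄)₂: [Zn²⁺] = (Ksp/[PO₄³⁻]^2)^(1/3) = 1.6×10⁻¹⁰ mol L⁻¹
The smaller threshold [Zn²⁺] is reached first, so ZnS precipitates first.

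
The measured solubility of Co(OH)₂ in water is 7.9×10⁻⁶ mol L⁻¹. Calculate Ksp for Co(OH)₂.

Ksp = 2.0×10⁻¹⁵

Co(OH)₂(s) ⇌ Co²⁺(aq) + 2 OH⁻(aq)
With molar solubility s: [Co²⁺] = s, [OH⁻] = 2s.
Ksp = [Co²⁺][OH⁻]^2 = s · (2s)^2 = 4s^3
Ksp = 4 × (7.9×10⁻⁶)^3 = 2.0×10⁻¹⁵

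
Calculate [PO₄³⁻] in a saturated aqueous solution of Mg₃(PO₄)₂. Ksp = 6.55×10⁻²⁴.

1.81×10⁻⁵ M

Mg₃(PO₄)₂(s) ⇌ 3 Mg²⁺(aq) + 2 PO₄³⁻(aq)
With molar solubility s: [Mg²⁺] = 3s, [PO₄³⁻] = 2s.
Ksp = [Mg²⁺]^3[PO₄³⁻]^2 = (3s)^3 · (2s)^2 = 108s^5 = 6.55×10⁻²⁴
s = 9.05×10⁻⁶ mol L⁻¹
[PO₄³⁻] = 2s = 1.81×10⁻⁵ mol L⁻¹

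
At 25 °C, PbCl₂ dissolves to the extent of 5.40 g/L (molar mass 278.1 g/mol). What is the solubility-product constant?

Convert to molarity: s = 5.40 / 278.1 = 1.9417×10⁻² mol/L
PbCl₂(s) ⇌ Pb²⁺(aq) + 2 Cl⁻(aq)
Let s be the molar solubility. Then [Pb²⁺] = s and [Cl⁻] = 2s.
Ksp = [Pb²⁺][Cl⁻]^2 = s · (2s)^2 = 4s^3
Ksp = 4 × (1.9417×10⁻²)^3 = 2.93×10⁻⁵

Ksp = 2.93×10⁻⁵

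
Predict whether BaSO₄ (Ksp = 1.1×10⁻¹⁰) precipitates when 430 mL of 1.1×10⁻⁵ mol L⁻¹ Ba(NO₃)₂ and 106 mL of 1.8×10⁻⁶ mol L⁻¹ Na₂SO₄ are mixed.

No

After mixing, V = 430 mL + 106 mL = 536 mL.
[Ba²⁺] = (1.1×10⁻⁵)(430)/536 = 8.8×10⁻⁶ mol L⁻¹
[SO₄²⁻] = (1.8×10⁻⁶)(106)/536 = 3.6×10⁻⁷ mol L⁻¹
Q = [Ba²⁺][SO₄²⁻] = 3.1×10⁻¹²
Q < Ksp (3.1×10⁻¹² vs 1.1×10⁻¹⁰); the solution remains unsaturated and no precipitate forms.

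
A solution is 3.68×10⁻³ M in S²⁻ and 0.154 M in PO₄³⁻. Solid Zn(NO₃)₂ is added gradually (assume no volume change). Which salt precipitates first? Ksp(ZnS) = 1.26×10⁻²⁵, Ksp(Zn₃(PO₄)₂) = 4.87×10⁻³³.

Each salt precipitates once Q = Ksp for that salt.
For ZnS: [Zn²⁺] = (Ksp/[S²⁻]) = 3.42×10⁻²³ M
For Zn₃(PO₄)₂: [Zn²⁺] = (Ksp/[PO₄³⁻]^2)^(1/3) = 5.90×10⁻¹¹ M
Since ZnS needs less Zn²⁺ to reach saturation, it precipitates first.

ZnS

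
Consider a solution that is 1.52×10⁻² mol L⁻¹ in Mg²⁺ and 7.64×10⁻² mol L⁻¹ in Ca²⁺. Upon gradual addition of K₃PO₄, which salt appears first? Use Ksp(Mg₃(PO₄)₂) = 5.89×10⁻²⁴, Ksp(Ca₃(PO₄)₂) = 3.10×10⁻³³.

A salt starts to precipitate once the ion product Q reaches its Ksp.
For Mg₃(PO₄)₂: [PO₄³⁻] = (Ksp/[Mg²⁺]^3)^(1/2) = 1.30×10⁻⁹ mol L⁻¹
For Ca₃(PO₄)₂: [PO₄³⁻] = (Ksp/[Ca²⁺]^3)^(1/2) = 2.64×10⁻¹⁵ mol L⁻¹
The smaller threshold [PO₄³⁻] is reached first, so Ca₃(PO₄)₂ precipitates first.

Ca₃(PO₄)₂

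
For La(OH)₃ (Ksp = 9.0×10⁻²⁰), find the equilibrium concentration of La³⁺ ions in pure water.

La(OH)₃(s) ⇌ La³⁺(aq) + 3 OH⁻(aq)
For each mole of La(OH)₃ that dissolves per liter, [La³⁺] = s and [OH⁻] = 3s; let s denote this solubility.
Ksp = [La³⁺][OH⁻]^3 = s · (3s)^3 = 27s^4 = 9.0×10⁻²⁰
s = 7.6×10⁻⁶ mol L⁻¹
[La³⁺] = s = 7.6×10⁻⁶ mol L⁻¹

7.6×10⁻⁶ M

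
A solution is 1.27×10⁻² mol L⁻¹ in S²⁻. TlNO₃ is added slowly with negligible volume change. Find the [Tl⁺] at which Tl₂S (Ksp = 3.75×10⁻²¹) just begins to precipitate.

5.43×10⁻¹⁰ M

A salt starts to precipitate once the ion product Q reaches its Ksp.
Tl₂S(s) ⇌ 2 Tl⁺(aq) + S²⁻(aq)
Ksp = [Tl⁺]^2[S²⁻] = [Tl⁺]^2(1.27×10⁻²)
[Tl⁺]^2 = 3.75×10⁻²¹ / (1.27×10⁻²) = 2.95×10⁻¹⁹
[Tl⁺] = 5.43×10⁻¹⁰ mol L⁻¹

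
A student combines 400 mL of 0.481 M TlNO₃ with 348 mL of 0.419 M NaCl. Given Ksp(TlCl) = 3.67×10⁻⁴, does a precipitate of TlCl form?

The combined volume is 748 mL.
[Tl⁺] = (0.481)(400)/748 = 0.257 M
[Cl⁻] = (0.419)(348)/748 = 0.195 M
Q = [Tl⁺][Cl⁻] = 5.01×10⁻²
Because Q > Ksp (5.01×10⁻² vs 3.67×10⁻⁴), a precipitate of TlCl forms.

Yes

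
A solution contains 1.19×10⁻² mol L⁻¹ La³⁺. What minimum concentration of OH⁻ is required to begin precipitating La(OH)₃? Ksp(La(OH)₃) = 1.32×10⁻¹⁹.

2.23×10⁻⁶ M

Each salt precipitates once Q = Ksp for that salt.
La(OH)₃(s) ⇌ La³⁺(aq) + 3 OH⁻(aq)
Ksp = [La³⁺][OH⁻]^3 = [OH⁻]^3(1.19×10⁻²)
[OH⁻]^3 = 1.32×10⁻¹⁹ / (1.19×10⁻²) = 1.11×10⁻¹⁷
[OH⁻] = 2.23×10⁻⁶ mol L⁻¹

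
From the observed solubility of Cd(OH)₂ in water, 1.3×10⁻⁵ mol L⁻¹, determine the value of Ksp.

Cd(OH)₂(s) ⇌ Cd²⁺(aq) + 2 OH⁻(aq)
If s mol/L of Cd(OH)₂ dissolves, [Cd²⁺] = s and [OH⁻] = 2s.
Ksp = [Cd²⁺][OH⁻]^2 = s · (2s)^2 = 4s^3
Ksp = 4 × (1.3×10⁻⁵)^3 = 8.8×10⁻¹⁵

Ksp = 8.8×10⁻¹⁵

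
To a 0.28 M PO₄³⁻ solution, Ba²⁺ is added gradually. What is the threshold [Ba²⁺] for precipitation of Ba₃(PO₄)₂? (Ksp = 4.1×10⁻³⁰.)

Each salt precipitates once Q = Ksp for that salt.
Ba₃(PO₄)₂(s) ⇌ 3 Ba²⁺(aq) + 2 PO₄³⁻(aq)
Ksp = [Ba²⁺]^3[PO₄³⁻]^2 = [Ba²⁺]^3(0.28)^2
[Ba²⁺]^3 = 4.1×10⁻³⁰ / (0.28)^2 = 5.2×10⁻²⁹
[Ba²⁺] = 3.7×10⁻¹⁰ M

3.7×10⁻¹⁰ M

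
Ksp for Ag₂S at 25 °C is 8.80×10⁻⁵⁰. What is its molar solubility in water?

2.80×10⁻¹⁷ M

Ag₂S(s) ⇌ 2 Ag⁺(aq) + S²⁻(aq)
If s mol/L of Ag₂S dissolves, [Ag⁺] = 2s and [S²⁻] = s.
Ksp = [Ag⁺]^2[S²⁻] = (2s)^2 · s = 4s^3
4s^3 = 8.80×10⁻⁵⁰  ⇒  s^3 = 2.20×10⁻⁵⁰
Taking the 3rd root, s = 2.80×10⁻¹⁷ mol/L.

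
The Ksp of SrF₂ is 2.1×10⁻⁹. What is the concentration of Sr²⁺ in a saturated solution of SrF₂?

8.1×10⁻⁴ M

SrF₂(s) ⇌ Sr²⁺(aq) + 2 F⁻(aq)
With molar solubility s: [Sr²⁺] = s, [F⁻] = 2s.
Ksp = [Sr²⁺][F⁻]^2 = s · (2s)^2 = 4s^3 = 2.1×10⁻⁹
s = 8.1×10⁻⁴ mol L⁻¹
[Sr²⁺] = s = 8.1×10⁻⁴ mol L⁻¹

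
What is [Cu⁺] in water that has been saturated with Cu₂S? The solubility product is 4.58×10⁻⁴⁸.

Cu₂S(s) ⇌ 2 Cu⁺(aq) + S²⁻(aq)
For each mole of Cu₂S that dissolves per liter, [Cu⁺] = 2s and [S²⁻] = s; let s denote this solubility.
Ksp = [Cu⁺]^2[S²⁻] = (2s)^2 · s = 4s^3 = 4.58×10⁻⁴⁸
s = 1.05×10⁻¹⁶ mol L⁻¹
[Cu⁺] = 2s = 2.09×10⁻¹⁶ mol L⁻¹

2.09×10⁻¹⁶ M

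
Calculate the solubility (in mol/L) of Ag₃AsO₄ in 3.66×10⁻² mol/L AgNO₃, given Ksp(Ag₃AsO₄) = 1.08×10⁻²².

2.20×10⁻¹⁸ M

Ag₃AsO₄(s) ⇌ 3 Ag⁺(aq) + AsO₄³⁻(aq)
Let s be the solubility of Ag₃AsO₄ here. The common ion gives [Ag⁺] ≈ 3.66×10⁻² mol/L, and [AsO₄³⁻] = s.
Ksp = [Ag⁺]^3[AsO₄³⁻] = (3.66×10⁻²)^3s
s = 1.08×10⁻²² / (3.66×10⁻²)^3 = 2.20×10⁻¹⁸
s = 2.20×10⁻¹⁸ mol/L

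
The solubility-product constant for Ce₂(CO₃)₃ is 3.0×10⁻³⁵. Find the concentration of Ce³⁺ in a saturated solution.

9.8×10⁻⁸ M

Ce₂(CO₃)₃(s) ⇌ 2 Ce³⁺(aq) + 3 CO₃²⁻(aq)
Call the molar solubility s, so that [Ce³⁺] = 2s and [CO₃²⁻] = 3s.
Ksp = [Ce³⁺]^2[CO₃²⁻]^3 = (2s)^2 · (3s)^3 = 108s^5 = 3.0×10⁻³⁵
s = 4.9×10⁻⁸ mol L⁻¹
[Ce³⁺] = 2s = 9.8×10⁻⁸ mol L⁻¹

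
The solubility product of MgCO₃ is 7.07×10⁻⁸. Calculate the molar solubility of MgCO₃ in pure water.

MgCO₃(s) ⇌ Mg²⁺(aq) + CO₃²⁻(aq)
For each mole of MgCO₃ that dissolves per liter, [Mg²⁺] = s and [CO₃²⁻] = s; let s denote this solubility.
Ksp = [Mg²⁺][CO₃²⁻] = s · s = s^2
s^2 = 7.07×10⁻⁸
Taking the 2nd root, s = 2.66×10⁻⁴ M.

2.66×10⁻⁴ M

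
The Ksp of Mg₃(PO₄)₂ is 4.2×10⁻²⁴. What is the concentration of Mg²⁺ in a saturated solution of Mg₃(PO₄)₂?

Mg₃(PO₄)₂(s) ⇌ 3 Mg²⁺(aq) + 2 PO₄³⁻(aq)
For each mole of Mg₃(PO₄)₂ that dissolves per liter, [Mg²⁺] = 3s and [PO₄³⁻] = 2s; let s denote this solubility.
Ksp = [Mg²⁺]^3[PO₄³⁻]^2 = (3s)^3 · (2s)^2 = 108s^5 = 4.2×10⁻²⁴
s = 8.3×10⁻⁶ M
[Mg²⁺] = 3s = 2.5×10⁻⁵ M

2.5×10⁻⁵ M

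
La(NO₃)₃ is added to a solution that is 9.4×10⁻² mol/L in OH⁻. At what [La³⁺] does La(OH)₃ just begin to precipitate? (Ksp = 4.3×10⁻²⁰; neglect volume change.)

Precipitation begins when Q = Ksp.
La(OH)₃(s) ⇌ La³⁺(aq) + 3 OH⁻(aq)
Ksp = [La³⁺][OH⁻]^3 = [La³⁺](9.4×10⁻²)^3
[La³⁺] = 4.3×10⁻²⁰ / (9.4×10⁻²)^3 = 5.2×10⁻¹⁷
[La³⁺] = 5.2×10⁻¹⁷ mol/L

5.2×10⁻¹⁷ M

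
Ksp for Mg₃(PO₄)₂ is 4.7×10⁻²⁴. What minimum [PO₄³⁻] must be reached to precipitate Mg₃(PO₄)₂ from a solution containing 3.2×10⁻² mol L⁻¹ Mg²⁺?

3.8×10⁻¹⁰ M

Precipitation begins when Q = Ksp.
Mg₃(PO₄)₂(s) ⇌ 3 Mg²⁺(aq) + 2 PO₄³⁻(aq)
Ksp = [Mg²⁺]^3[PO₄³⁻]^2 = [PO₄³⁻]^2(3.2×10⁻²)^3
[PO₄³⁻]^2 = 4.7×10⁻²⁴ / (3.2×10⁻²)^3 = 1.4×10⁻¹⁹
[PO₄³⁻] = 3.8×10⁻¹⁰ mol L⁻¹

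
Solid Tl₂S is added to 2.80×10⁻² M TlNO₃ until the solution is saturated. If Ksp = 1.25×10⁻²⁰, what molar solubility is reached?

Tl₂S(s) ⇌ 2 Tl⁺(aq) + S²⁻(aq)
Tl⁺ is already present at 2.80×10⁻² M. If s mol/L of Tl₂S dissolves, [S²⁻] = s while [Tl⁺] ≈ 2.80×10⁻² M.
Ksp = [Tl⁺]^2[S²⁻] = (2.80×10⁻²)^2s
s = 1.25×10⁻²⁰ / (2.80×10⁻²)^2 = 1.59×10⁻¹⁷
s = 1.59×10⁻¹⁷ M

1.59×10⁻¹⁷ M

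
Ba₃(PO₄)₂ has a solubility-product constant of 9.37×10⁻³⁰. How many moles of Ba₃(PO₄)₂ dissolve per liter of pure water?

Ba₃(PO₄)₂(s) ⇌ 3 Ba²⁺(aq) + 2 PO₄³⁻(aq)
Let s be the molar solubility. Then [Ba²⁺] = 3s and [PO₄³⁻] = 2s.
Ksp = [Ba²⁺]^3[PO₄³⁻]^2 = (3s)^3 · (2s)^2 = 108s^5
108s^5 = 9.37×10⁻³⁰  ⇒  s^5 = 8.68×10⁻³²
Taking the 5th root, s = 6.13×10⁻⁷ M.

6.13×10⁻⁷ M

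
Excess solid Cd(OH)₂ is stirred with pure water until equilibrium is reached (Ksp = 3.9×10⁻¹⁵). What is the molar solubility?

9.9×10⁻⁶ M

Cd(OH)₂(s) ⇌ Cd²⁺(aq) + 2 OH⁻(aq)
With molar solubility s: [Cd²⁺] = s, [OH⁻] = 2s.
Ksp = [Cd²⁺][OH⁻]^2 = s · (2s)^2 = 4s^3
4s^3 = 3.9×10⁻¹⁵  ⇒  s^3 = 9.8×10⁻¹⁶
s = 9.9×10⁻⁶ M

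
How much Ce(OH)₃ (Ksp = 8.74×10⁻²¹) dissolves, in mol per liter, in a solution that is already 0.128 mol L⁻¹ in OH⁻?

4.17×10⁻¹⁸ M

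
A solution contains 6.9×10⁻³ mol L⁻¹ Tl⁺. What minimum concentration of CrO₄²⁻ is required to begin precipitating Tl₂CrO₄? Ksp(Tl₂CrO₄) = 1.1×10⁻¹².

2.3×10⁻⁸ M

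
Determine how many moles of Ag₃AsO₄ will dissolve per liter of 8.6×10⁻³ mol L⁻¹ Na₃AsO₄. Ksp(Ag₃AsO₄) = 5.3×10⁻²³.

6.1×10⁻⁸ M

Ag₃AsO₄(s) ⇌ 3 Ag⁺(aq) + AsO₄³⁻(aq)
AsO₄³⁻ is already present at 8.6×10⁻³ mol L⁻¹. If s mol/L of Ag₃AsO₄ dissolves, [Ag⁺] = 3s while [AsO₄³⁻] ≈ 8.6×10⁻³ mol L⁻¹.
Ksp = [Ag⁺]^3[AsO₄³⁻] = (3s)^3(8.6×10⁻³)
(3s)^3 = 5.3×10⁻²³ / (8.6×10⁻³) = 6.2×10⁻²¹
s = 6.1×10⁻⁸ mol L⁻¹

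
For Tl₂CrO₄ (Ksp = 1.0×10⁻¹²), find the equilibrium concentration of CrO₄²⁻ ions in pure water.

Tl₂CrO₄(s) ⇌ 2 Tl⁺(aq) + CrO₄²⁻(aq)
For each mole of Tl₂CrO₄ that dissolves per liter, [Tl⁺] = 2s and [CrO₄²⁻] = s; let s denote this solubility.
Ksp = [Tl⁺]^2[CrO₄²⁻] = (2s)^2 · s = 4s^3 = 1.0×10⁻¹²
s = 6.3×10⁻⁵ M
[CrO₄²⁻] = s = 6.3×10⁻⁵ M

6.3×10⁻⁵ M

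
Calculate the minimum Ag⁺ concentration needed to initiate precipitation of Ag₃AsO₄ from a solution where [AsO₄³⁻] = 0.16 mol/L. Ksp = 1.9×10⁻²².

Precipitation of each salt begins when its ion product equals Ksp.
Ag₃AsO₄(s) ⇌ 3 Ag⁺(aq) + AsO₄³⁻(aq)
Ksp = [Ag⁺]^3[AsO₄³⁻] = [Ag⁺]^3(0.16)
[Ag⁺]^3 = 1.9×10⁻²² / (0.16) = 1.2×10⁻²¹
[Ag⁺] = 1.1×10⁻⁷ mol/L

1.1×10⁻⁷ M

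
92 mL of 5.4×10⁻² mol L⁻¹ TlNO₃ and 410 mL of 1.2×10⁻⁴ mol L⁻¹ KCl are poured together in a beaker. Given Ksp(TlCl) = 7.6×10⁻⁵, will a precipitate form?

No

After mixing, V = 92 mL + 410 mL = 502 mL.
[Tl⁺] = (5.4×10⁻²)(92)/502 = 9.9×10⁻³ mol L⁻¹
[Cl⁻] = (1.2×10⁻⁴)(410)/502 = 9.8×10⁻⁵ mol L⁻¹
Q = [Tl⁺][Cl⁻] = 9.7×10⁻⁷
Q = 9.7×10⁻⁷ < Ksp = 7.6×10⁻⁵, so the solution is unsaturated and no precipitate forms.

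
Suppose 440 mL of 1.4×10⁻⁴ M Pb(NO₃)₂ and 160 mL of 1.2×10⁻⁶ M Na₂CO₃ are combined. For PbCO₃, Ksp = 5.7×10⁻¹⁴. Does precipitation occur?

After mixing, V = 440 mL + 160 mL = 600 mL.
[Pb²⁺] = (1.4×10⁻⁴)(440)/600 = 1.0×10⁻⁴ M
[CO₃²⁻] = (1.2×10⁻⁶)(160)/600 = 3.2×10⁻⁷ M
Q = [Pb²⁺][CO₃²⁻] = 3.3×10⁻¹¹
Because Q > Ksp (3.3×10⁻¹¹ vs 5.7×10⁻¹⁴), a precipitate of PbCO₃ forms.

Yes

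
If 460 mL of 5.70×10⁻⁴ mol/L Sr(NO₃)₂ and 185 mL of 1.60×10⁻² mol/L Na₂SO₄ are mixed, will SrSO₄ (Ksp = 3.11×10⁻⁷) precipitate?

Total volume after mixing = 460 + 185 = 645 mL.
[Sr²⁺] = (5.70×10⁻⁴)(460)/645 = 4.07×10⁻⁴ mol/L
[SO₄²⁻] = (1.60×10⁻²)(185)/645 = 4.59×10⁻³ mol/L
Q = [Sr²⁺][SO₄²⁻] = 1.87×10⁻⁶
Since Q (1.87×10⁻⁶) exceeds Ksp (3.11×10⁻⁷), SrSO₄ will precipitate.

Yes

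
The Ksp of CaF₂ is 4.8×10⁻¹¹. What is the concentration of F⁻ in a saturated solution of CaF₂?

4.6×10⁻⁴ M

CaF₂(s) ⇌ Ca²⁺(aq) + 2 F⁻(aq)
For each mole of CaF₂ that dissolves per liter, [Ca²⁺] = s and [F⁻] = 2s; let s denote this solubility.
Ksp = [Ca²⁺][F⁻]^2 = s · (2s)^2 = 4s^3 = 4.8×10⁻¹¹
s = 2.3×10⁻⁴ mol/L
[F⁻] = 2s = 4.6×10⁻⁴ mol/L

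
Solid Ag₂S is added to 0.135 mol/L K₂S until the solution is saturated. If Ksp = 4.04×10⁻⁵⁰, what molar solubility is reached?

2.74×10⁻²⁵ M

Ag₂S(s) ⇌ 2 Ag⁺(aq) + S²⁻(aq)
With S²⁻ already at 0.135 mol/L and s small, take [S²⁻] ≈ 0.135 mol/L and [Ag⁺] = 2s.
Ksp = [Ag⁺]^2[S²⁻] = (2s)^2(0.135)
(2s)^2 = 4.04×10⁻⁵⁰ / (0.135) = 2.99×10⁻⁴⁹
s = 2.74×10⁻²⁵ mol/L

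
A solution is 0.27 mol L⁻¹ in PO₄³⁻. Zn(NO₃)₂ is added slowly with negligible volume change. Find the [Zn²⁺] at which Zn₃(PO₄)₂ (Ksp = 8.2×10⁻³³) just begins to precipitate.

Each salt precipitates once Q = Ksp for that salt.
Zn₃(PO₄)₂(s) ⇌ 3 Zn²⁺(aq) + 2 PO₄³⁻(aq)
Ksp = [Zn²⁺]^3[PO₄³⁻]^2 = [Zn²⁺]^3(0.27)^2
[Zn²⁺]^3 = 8.2×10⁻³³ / (0.27)^2 = 1.1×10⁻³¹
[Zn²⁺] = 4.8×10⁻¹¹ mol L⁻¹

4.8×10⁻¹¹ M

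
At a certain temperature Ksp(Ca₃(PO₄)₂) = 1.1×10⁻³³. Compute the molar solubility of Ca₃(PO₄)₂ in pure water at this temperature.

1.0×10⁻⁷ M

Ca₃(PO₄)₂(s) ⇌ 3 Ca²⁺(aq) + 2 PO₄³⁻(aq)
Call the molar solubility s, so that [Ca²⁺] = 3s and [PO₄³⁻] = 2s.
Ksp = [Ca²⁺]^3[PO₄³⁻]^2 = (3s)^3 · (2s)^2 = 108s^5
108s^5 = 1.1×10⁻³³  ⇒  s^5 = 1.0×10⁻³⁵
s = 1.0×10⁻⁷ mol/L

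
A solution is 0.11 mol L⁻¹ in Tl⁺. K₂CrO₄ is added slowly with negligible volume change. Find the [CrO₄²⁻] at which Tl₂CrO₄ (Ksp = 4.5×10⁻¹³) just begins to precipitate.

3.7×10⁻¹¹ M

Precipitation of each salt begins when its ion product equals Ksp.
Tl₂CrO₄(s) ⇌ 2 Tl⁺(aq) + CrO₄²⁻(aq)
Ksp = [Tl⁺]^2[CrO₄²⁻] = [CrO₄²⁻](0.11)^2
[CrO₄²⁻] = 4.5×10⁻¹³ / (0.11)^2 = 3.7×10⁻¹¹
[CrO₄²⁻] = 3.7×10⁻¹¹ mol L⁻¹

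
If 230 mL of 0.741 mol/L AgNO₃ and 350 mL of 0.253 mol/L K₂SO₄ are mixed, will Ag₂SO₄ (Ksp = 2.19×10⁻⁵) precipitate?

Yes

Total volume after mixing = 230 + 350 = 580 mL.
[Ag⁺] = (0.741)(230)/580 = 0.294 mol/L
[SO₄²⁻] = (0.253)(350)/580 = 0.153 mol/L
Q = [Ag⁺]^2[SO₄²⁻] = 1.32×10⁻²
Since Q (1.32×10⁻²) exceeds Ksp (2.19×10⁻⁵), Ag₂SO₄ will precipitate.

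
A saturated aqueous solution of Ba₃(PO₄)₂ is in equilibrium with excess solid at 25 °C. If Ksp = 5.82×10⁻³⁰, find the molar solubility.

5.58×10⁻⁷ M

Ba₃(PO₄)₂(s) ⇌ 3 Ba²⁺(aq) + 2 PO₄³⁻(aq)
For each mole of Ba₃(PO₄)₂ that dissolves per liter, [Ba²⁺] = 3s and [PO₄³⁻] = 2s; let s denote this solubility.
Ksp = [Ba²⁺]^3[PO₄³⁻]^2 = (3s)^3 · (2s)^2 = 108s^5
108s^5 = 5.82×10⁻³⁰  ⇒  s^5 = 5.39×10⁻³²
s = (5.39×10⁻³²)^(1/5) = 5.58×10⁻⁷ mol L⁻¹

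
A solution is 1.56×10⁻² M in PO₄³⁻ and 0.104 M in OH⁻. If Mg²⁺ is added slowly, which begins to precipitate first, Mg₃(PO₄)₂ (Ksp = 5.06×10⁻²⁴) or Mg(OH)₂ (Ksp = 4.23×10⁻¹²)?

Precipitation begins when Q = Ksp.
For Mg₃(PO₄)₂: [Mg²⁺] = (Ksp/[PO₄³⁻]^2)^(1/3) = 2.75×10⁻⁷ M
For Mg(OH)₂: [Mg²⁺] = (Ksp/[OH⁻]^2) = 3.91×10⁻¹⁰ M
Since Mg(OH)₂ needs less Mg²⁺ to reach saturation, it precipitates first.

Mg(OH)₂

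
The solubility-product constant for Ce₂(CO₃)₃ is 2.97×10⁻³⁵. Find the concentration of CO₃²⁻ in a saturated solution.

Ce₂(CO₃)₃(s) ⇌ 2 Ce³⁺(aq) + 3 CO₃²⁻(aq)
If s mol/L of Ce₂(CO₃)₃ dissolves, [Ce³⁺] = 2s and [CO₃²⁻] = 3s.
Ksp = [Ce³⁺]^2[CO₃²⁻]^3 = (2s)^2 · (3s)^3 = 108s^5 = 2.97×10⁻³⁵
s = 4.87×10⁻⁸ mol/L
[CO₃²⁻] = 3s = 1.46×10⁻⁷ mol/L

1.46×10⁻⁷ M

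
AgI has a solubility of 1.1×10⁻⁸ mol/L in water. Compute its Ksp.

AgI(s) ⇌ Ag⁺(aq) + I⁻(aq)
If s mol/L of AgI dissolves, [Ag⁺] = s and [I⁻] = s.
Ksp = [Ag⁺][I⁻] = s · s = s^2
Ksp = (1.1×10⁻⁸)^2 = 1.2×10⁻¹⁶

Ksp = 1.2×10⁻¹⁶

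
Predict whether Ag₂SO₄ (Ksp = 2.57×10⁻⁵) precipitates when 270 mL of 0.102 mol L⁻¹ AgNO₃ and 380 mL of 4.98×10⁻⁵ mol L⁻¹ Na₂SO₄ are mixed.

Total volume after mixing = 270 + 380 = 650 mL.
[Ag⁺] = (0.102)(270)/650 = 4.24×10⁻² mol L⁻¹
[SO₄²⁻] = (4.98×10⁻⁵)(380)/650 = 2.91×10⁻⁵ mol L⁻¹
Q = [Ag⁺]^2[SO₄²⁻] = 5.23×10⁻⁸
Q < Ksp (5.23×10⁻⁸ vs 2.57×10⁻⁵); the solution remains unsaturated and no precipitate forms.

No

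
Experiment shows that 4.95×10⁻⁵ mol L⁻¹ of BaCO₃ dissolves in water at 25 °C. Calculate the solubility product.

Ksp = 2.45×10⁻⁹

BaCO₃(s) ⇌ Ba²⁺(aq) + CO₃²⁻(aq)
With molar solubility s: [Ba²⁺] = s, [CO₃²⁻] = s.
Ksp = [Ba²⁺][CO₃²⁻] = s · s = s^2
Ksp = (4.95×10⁻⁵)^2 = 2.45×10⁻⁹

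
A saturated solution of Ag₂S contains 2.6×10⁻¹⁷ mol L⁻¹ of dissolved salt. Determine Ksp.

Ag₂S(s) ⇌ 2 Ag⁺(aq) + S²⁻(aq)
Let s be the molar solubility. Then [Ag⁺] = 2s and [S²⁻] = s.
Ksp = [Ag⁺]^2[S²⁻] = (2s)^2 · s = 4s^3
Ksp = 4 × (2.6×10⁻¹⁷)^3 = 7.0×10⁻⁵⁰

Ksp = 7.0×10⁻⁵⁰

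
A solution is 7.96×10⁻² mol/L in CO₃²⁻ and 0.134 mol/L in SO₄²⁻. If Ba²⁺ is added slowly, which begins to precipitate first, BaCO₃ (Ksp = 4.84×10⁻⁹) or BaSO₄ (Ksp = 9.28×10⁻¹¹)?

The threshold for precipitation is Q = Ksp.
For BaCO₃: [Ba²⁺] = (Ksp/[CO₃²⁻]) = 6.08×10⁻⁸ mol/L
For BaSO₄: [Ba²⁺] = (Ksp/[SO₄²⁻]) = 6.93×10⁻¹⁰ mol/L
Since BaSO₄ needs less Ba²⁺ to reach saturation, it precipitates first.

BaSO₄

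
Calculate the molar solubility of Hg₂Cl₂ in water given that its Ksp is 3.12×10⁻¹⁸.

Hg₂Cl₂(s) ⇌ Hg₂²⁺(aq) + 2 Cl⁻(aq)
Let s be the molar solubility. Then [Hg₂²⁺] = s and [Cl⁻] = 2s.
Ksp = [Hg₂²⁺][Cl⁻]^2 = s · (2s)^2 = 4s^3
4s^3 = 3.12×10⁻¹⁸  ⇒  s^3 = 7.80×10⁻¹⁹
Taking the 3rd root, s = 9.21×10⁻⁷ M.

9.21×10⁻⁷ M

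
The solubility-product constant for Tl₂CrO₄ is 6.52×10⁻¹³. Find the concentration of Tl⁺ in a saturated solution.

1.09×10⁻⁴ M

Tl₂CrO₄(s) ⇌ 2 Tl⁺(aq) + CrO₄²⁻(aq)
With molar solubility s: [Tl⁺] = 2s, [CrO₄²⁻] = s.
Ksp = [Tl⁺]^2[CrO₄²⁻] = (2s)^2 · s = 4s^3 = 6.52×10⁻¹³
s = 5.46×10⁻⁵ mol/L
[Tl⁺] = 2s = 1.09×10⁻⁴ mol/L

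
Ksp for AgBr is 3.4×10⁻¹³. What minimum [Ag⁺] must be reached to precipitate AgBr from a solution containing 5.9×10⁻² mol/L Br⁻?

Precipitation of each salt begins when its ion product equals Ksp.
AgBr(s) ⇌ Ag⁺(aq) + Br⁻(aq)
Ksp = [Ag⁺][Br⁻] = [Ag⁺](5.9×10⁻²)
[Ag⁺] = 3.4×10⁻¹³ / (5.9×10⁻²) = 5.8×10⁻¹²
[Ag⁺] = 5.8×10⁻¹² mol/L

5.8×10⁻¹² M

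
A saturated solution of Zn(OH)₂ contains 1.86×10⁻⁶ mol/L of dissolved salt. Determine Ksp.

Zn(OH)₂(s) ⇌ Zn²⁺(aq) + 2 OH⁻(aq)
For each mole of Zn(OH)₂ that dissolves per liter, [Zn²⁺] = s and [OH⁻] = 2s; let s denote this solubility.
Ksp = [Zn²⁺][OH⁻]^2 = s · (2s)^2 = 4s^3
Ksp = 4 × (1.86×10⁻⁶)^3 = 2.57×10⁻¹⁷

Ksp = 2.57×10⁻¹⁷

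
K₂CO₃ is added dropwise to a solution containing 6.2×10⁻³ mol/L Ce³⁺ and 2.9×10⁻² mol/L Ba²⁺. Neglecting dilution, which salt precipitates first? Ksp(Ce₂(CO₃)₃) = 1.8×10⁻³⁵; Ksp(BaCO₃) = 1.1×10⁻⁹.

A salt starts to precipitate once the ion product Q reaches its Ksp.
For Ce₂(CO₃)₃: [CO₃²⁻] = (Ksp/[Ce³⁺]^2)^(1/3) = 7.8×10⁻¹¹ mol/L
For BaCO₃: [CO₃²⁻] = (Ksp/[Ba²⁺]) = 3.8×10⁻⁸ mol/L
Ce₂(CO₃)₃ requires the lower [CO₃²⁻], so it precipitates first.

Ce₂(CO₃)₃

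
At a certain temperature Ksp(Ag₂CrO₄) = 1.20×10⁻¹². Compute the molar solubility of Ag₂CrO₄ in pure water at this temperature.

Ag₂CrO₄(s) ⇌ 2 Ag⁺(aq) + CrO₄²⁻(aq)
With molar solubility s: [Ag⁺] = 2s, [CrO₄²⁻] = s.
Ksp = [Ag⁺]^2[CrO₄²⁻] = (2s)^2 · s = 4s^3
4s^3 = 1.20×10⁻¹²  ⇒  s^3 = 3.00×10⁻¹³
s = 6.69×10⁻⁵ mol L⁻¹

6.69×10⁻⁵ M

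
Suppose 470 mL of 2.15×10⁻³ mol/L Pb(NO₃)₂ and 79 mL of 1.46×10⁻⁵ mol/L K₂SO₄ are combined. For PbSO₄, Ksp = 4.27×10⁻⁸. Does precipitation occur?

No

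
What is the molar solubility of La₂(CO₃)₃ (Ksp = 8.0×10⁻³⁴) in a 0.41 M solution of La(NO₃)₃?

5.6×10⁻¹² M

La₂(CO₃)₃(s) ⇌ 2 La³⁺(aq) + 3 CO₃²⁻(aq)
The solution already contains La³⁺ at 0.41 M. Let s be the molar solubility of La₂(CO₃)₃.
[La³⁺] ≈ 0.41 M (common ion dominates); [CO₃²⁻] = 3s.
Ksp = [La³⁺]^2[CO₃²⁻]^3 = (0.41)^2(3s)^3
(3s)^3 = 8.0×10⁻³⁴ / (0.41)^2 = 4.8×10⁻³³
s = 5.6×10⁻¹² M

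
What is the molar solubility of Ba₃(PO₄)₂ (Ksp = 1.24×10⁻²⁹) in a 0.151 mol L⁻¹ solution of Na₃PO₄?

Ba₃(PO₄)₂(s) ⇌ 3 Ba²⁺(aq) + 2 PO₄³⁻(aq)
With PO₄³⁻ already at 0.151 mol L⁻¹ and s small, take [PO₄³⁻] ≈ 0.151 mol L⁻¹ and [Ba²⁺] = 3s.
Ksp = [Ba²⁺]^3[PO₄³⁻]^2 = (3s)^3(0.151)^2
(3s)^3 = 1.24×10⁻²⁹ / (0.151)^2 = 5.44×10⁻²⁸
s = 2.72×10⁻¹⁰ mol L⁻¹

2.72×10⁻¹⁰ M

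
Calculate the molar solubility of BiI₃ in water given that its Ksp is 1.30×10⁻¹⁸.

BiI₃(s) ⇌ Bi³⁺(aq) + 3 I⁻(aq)
Let s be the molar solubility. Then [Bi³⁺] = s and [I⁻] = 3s.
Ksp = [Bi³⁺][I⁻]^3 = s · (3s)^3 = 27s^4
27s^4 = 1.30×10⁻¹⁸  ⇒  s^4 = 4.81×10⁻²⁰
Taking the 4th root, s = 1.48×10⁻⁵ M.

1.48×10⁻⁵ M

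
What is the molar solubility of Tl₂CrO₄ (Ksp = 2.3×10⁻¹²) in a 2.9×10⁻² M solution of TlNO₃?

Tl₂CrO₄(s) ⇌ 2 Tl⁺(aq) + CrO₄²⁻(aq)
With Tl⁺ already at 2.9×10⁻² M and s small, take [Tl⁺] ≈ 2.9×10⁻² M and [CrO₄²⁻] = s.
Ksp = [Tl⁺]^2[CrO₄²⁻] = (2.9×10⁻²)^2s
s = 2.3×10⁻¹² / (2.9×10⁻²)^2 = 2.7×10⁻⁹
s = 2.7×10⁻⁹ M

2.7×10⁻⁹ M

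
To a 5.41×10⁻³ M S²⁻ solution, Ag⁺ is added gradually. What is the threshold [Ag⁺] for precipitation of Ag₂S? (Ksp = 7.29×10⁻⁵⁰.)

3.67×10⁻²⁴ M

The threshold for precipitation is Q = Ksp.
Ag₂S(s) ⇌ 2 Ag⁺(aq) + S²⁻(aq)
Ksp = [Ag⁺]^2[S²⁻] = [Ag⁺]^2(5.41×10⁻³)
[Ag⁺]^2 = 7.29×10⁻⁵⁰ / (5.41×10⁻³) = 1.35×10⁻⁴⁷
[Ag⁺] = 3.67×10⁻²⁴ M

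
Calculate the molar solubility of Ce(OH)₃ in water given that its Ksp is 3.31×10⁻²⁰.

Ce(OH)₃(s) ⇌ Ce³⁺(aq) + 3 OH⁻(aq)
Let s be the molar solubility. Then [Ce³⁺] = s and [OH⁻] = 3s.
Ksp = [Ce³⁺][OH⁻]^3 = s · (3s)^3 = 27s^4
27s^4 = 3.31×10⁻²⁰  ⇒  s^4 = 1.23×10⁻²¹
Taking the 4th root, s = 5.92×10⁻⁶ mol/L.

5.92×10⁻⁶ M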